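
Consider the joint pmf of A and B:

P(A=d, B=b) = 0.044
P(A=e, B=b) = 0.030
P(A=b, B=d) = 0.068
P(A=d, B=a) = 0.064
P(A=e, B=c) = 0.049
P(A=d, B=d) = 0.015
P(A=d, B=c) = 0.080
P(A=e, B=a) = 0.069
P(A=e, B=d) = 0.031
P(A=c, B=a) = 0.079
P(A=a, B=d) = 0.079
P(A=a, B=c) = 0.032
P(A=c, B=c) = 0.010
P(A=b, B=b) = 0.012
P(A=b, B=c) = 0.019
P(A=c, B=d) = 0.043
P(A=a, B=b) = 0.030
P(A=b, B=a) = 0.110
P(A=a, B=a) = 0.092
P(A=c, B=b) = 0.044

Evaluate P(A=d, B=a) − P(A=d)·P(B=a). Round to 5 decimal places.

-0.02004

P(A=d) = 0.064 + 0.044 + 0.080 + 0.015 = 0.203.
P(B=a) = 0.092 + 0.110 + 0.079 + 0.064 + 0.069 = 0.414.
P(A=d, B=a) − P(A=d)P(B=a) = 0.064 − 0.203×0.414 = -0.02004.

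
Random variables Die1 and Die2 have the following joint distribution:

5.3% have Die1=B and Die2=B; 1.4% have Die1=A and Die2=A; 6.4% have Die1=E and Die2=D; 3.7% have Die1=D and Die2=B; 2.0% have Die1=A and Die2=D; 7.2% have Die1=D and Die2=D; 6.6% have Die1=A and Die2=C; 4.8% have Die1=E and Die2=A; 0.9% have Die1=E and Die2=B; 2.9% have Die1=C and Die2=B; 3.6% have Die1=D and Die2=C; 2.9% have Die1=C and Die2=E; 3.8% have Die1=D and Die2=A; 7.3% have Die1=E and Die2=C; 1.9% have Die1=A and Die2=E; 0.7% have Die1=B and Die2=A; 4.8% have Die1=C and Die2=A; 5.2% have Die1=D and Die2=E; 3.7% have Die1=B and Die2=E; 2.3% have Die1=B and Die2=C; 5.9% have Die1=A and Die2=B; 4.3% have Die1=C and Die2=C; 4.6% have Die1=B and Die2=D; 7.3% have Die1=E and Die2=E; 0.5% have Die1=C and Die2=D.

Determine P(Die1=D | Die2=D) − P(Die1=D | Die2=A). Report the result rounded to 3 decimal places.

0.103

P(Die2=D) = 0.020 + 0.046 + 0.005 + 0.072 + 0.064 = 0.207; P(Die1=D | Die2=D) = 0.072/0.207 = 0.3478.
P(Die2=A) = 0.014 + 0.007 + 0.048 + 0.038 + 0.048 = 0.155; P(Die1=D | Die2=A) = 0.038/0.155 = 0.2452.
Difference = 0.103.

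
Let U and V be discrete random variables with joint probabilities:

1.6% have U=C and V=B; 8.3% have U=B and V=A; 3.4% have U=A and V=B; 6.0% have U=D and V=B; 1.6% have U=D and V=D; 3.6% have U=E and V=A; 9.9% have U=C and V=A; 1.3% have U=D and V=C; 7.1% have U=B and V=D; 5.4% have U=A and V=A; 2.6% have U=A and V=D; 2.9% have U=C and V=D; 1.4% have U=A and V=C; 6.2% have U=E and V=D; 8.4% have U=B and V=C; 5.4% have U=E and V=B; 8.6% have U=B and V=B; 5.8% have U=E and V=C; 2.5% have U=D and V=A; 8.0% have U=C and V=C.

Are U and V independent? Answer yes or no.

P(U=C) = 0.224 and P(V=B) = 0.250, so their product is 0.05600, but P(U=C, V=B) = 0.016. Since these differ, U and V are not independent.

no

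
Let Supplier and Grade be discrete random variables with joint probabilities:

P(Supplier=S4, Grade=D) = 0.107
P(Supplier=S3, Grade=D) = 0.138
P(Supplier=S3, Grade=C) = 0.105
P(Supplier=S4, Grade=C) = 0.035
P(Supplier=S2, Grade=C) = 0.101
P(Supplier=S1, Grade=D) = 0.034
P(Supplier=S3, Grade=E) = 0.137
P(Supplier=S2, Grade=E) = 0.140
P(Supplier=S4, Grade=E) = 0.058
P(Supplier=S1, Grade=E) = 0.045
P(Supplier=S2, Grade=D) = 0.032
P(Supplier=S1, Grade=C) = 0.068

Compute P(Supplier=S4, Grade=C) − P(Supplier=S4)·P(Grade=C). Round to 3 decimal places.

P(Supplier=S4) = 0.035 + 0.107 + 0.058 = 0.200.
P(Grade=C) = 0.068 + 0.101 + 0.105 + 0.035 = 0.309.
P(Supplier=S4, Grade=C) − P(Supplier=S4)P(Grade=C) = 0.035 − 0.200×0.309 = -0.027.

-0.027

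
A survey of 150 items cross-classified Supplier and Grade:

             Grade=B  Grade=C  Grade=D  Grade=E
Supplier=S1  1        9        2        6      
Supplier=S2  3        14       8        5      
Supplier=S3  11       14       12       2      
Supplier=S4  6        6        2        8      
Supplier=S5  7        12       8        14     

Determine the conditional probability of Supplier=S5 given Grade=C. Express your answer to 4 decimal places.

0.2182

Total with Grade=C: 9 + 14 + 14 + 6 + 12 = 55.
P(Supplier=S5 | Grade=C) = 12/55 = 0.2182.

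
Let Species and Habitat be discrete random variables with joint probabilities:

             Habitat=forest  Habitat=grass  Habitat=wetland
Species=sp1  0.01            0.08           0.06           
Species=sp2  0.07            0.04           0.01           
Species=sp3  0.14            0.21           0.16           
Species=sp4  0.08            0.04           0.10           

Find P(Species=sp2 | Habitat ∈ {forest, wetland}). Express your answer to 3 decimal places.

P(Habitat=forest) = 0.01 + 0.07 + 0.14 + 0.08 = 0.30.
P(Habitat=wetland) = 0.06 + 0.01 + 0.16 + 0.10 = 0.33.
P(Habitat ∈ {forest, wetland}) = 0.30 + 0.33 = 0.63; P(Species=sp2, Habitat ∈ {forest, wetland}) = 0.07 + 0.01 = 0.08.
P(Species=sp2 | Habitat ∈ {forest, wetland}) = 0.08/0.63 = 0.127.

0.127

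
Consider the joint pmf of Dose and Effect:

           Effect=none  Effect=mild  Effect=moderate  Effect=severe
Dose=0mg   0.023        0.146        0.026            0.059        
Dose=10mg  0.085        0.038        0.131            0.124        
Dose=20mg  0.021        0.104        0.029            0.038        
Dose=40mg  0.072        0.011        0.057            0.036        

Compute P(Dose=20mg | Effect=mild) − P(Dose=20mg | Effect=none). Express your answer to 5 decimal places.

0.24335

P(Effect=mild) = 0.146 + 0.038 + 0.104 + 0.011 = 0.299; P(Dose=20mg | Effect=mild) = 0.104/0.299 = 0.347826.
P(Effect=none) = 0.023 + 0.085 + 0.021 + 0.072 = 0.201; P(Dose=20mg | Effect=none) = 0.021/0.201 = 0.104478.
Difference = 0.24335.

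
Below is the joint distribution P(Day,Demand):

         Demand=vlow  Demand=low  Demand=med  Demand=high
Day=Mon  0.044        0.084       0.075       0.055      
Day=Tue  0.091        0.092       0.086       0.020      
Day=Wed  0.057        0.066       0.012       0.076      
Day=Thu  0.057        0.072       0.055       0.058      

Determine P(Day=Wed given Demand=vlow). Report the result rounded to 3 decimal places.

P(Demand=vlow) = 0.044 + 0.091 + 0.057 + 0.057 = 0.249.
P(Day=Wed | Demand=vlow) = 0.057/0.249 = 0.229.

0.229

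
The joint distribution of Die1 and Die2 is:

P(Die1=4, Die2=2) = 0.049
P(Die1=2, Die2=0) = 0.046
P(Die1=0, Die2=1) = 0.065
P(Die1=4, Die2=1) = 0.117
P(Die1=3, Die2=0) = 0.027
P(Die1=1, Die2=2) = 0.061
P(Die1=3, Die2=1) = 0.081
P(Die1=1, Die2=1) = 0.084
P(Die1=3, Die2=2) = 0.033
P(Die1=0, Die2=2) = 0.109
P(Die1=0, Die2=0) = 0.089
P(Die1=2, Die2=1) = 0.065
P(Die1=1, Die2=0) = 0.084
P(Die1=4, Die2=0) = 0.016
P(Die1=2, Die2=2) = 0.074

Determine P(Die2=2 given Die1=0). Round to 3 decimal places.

0.414

P(Die1=0) = 0.089 + 0.065 + 0.109 = 0.263.
P(Die2=2 | Die1=0) = 0.109/0.263 = 0.414.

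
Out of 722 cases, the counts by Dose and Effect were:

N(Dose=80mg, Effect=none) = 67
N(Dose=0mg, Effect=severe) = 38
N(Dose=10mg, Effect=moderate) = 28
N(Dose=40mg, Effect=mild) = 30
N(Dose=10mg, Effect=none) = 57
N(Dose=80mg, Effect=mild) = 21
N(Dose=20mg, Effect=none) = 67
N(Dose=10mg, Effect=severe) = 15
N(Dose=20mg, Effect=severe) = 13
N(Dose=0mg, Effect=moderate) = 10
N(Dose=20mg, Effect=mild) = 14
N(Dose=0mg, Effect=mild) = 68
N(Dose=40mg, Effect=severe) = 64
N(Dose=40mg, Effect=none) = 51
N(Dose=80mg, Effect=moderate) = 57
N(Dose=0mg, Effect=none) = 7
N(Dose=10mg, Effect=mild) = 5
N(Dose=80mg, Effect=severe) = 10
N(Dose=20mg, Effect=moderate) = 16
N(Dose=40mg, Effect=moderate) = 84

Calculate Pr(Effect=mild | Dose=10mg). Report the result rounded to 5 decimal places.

Total with Dose=10mg: 57 + 5 + 28 + 15 = 105.
P(Effect=mild | Dose=10mg) = 5/105 = 0.04762.

0.04762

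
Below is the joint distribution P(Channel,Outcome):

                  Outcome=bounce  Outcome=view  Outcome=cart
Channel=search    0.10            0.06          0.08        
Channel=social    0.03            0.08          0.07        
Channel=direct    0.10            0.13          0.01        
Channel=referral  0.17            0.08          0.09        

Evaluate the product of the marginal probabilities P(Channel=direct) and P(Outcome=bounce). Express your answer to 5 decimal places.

P(Channel=direct) = 0.10 + 0.13 + 0.01 = 0.24.
P(Outcome=bounce) = 0.10 + 0.03 + 0.10 + 0.17 = 0.40.
Product: 0.24 × 0.40 = 0.09600.

0.09600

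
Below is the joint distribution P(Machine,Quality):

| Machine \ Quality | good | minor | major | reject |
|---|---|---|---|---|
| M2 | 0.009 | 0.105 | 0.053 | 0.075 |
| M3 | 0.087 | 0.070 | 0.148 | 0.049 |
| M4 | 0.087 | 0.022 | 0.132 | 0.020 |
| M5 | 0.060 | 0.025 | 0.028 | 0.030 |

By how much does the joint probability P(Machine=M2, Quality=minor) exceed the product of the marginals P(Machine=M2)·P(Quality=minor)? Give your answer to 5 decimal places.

0.05128

P(Machine=M2) = 0.009 + 0.105 + 0.053 + 0.075 = 0.242.
P(Quality=minor) = 0.105 + 0.070 + 0.022 + 0.025 = 0.222.
P(Machine=M2, Quality=minor) − P(Machine=M2)P(Quality=minor) = 0.105 − 0.242×0.222 = 0.05128.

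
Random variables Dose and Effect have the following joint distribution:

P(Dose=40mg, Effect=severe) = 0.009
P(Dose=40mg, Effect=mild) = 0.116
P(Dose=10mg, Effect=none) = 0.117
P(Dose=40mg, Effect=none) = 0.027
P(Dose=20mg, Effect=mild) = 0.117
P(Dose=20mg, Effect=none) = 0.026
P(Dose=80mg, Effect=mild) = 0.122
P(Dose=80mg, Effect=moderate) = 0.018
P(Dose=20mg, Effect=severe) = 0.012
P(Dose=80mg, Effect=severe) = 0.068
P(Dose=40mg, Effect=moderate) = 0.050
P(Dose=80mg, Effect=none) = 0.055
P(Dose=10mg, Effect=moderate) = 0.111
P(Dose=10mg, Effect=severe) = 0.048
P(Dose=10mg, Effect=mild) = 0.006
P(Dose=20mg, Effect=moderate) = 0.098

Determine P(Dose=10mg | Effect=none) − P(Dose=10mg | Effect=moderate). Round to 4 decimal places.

0.1193

P(Effect=none) = 0.117 + 0.026 + 0.027 + 0.055 = 0.225; P(Dose=10mg | Effect=none) = 0.117/0.225 = 0.52000.
P(Effect=moderate) = 0.111 + 0.098 + 0.050 + 0.018 = 0.277; P(Dose=10mg | Effect=moderate) = 0.111/0.277 = 0.40072.
Difference = 0.1193.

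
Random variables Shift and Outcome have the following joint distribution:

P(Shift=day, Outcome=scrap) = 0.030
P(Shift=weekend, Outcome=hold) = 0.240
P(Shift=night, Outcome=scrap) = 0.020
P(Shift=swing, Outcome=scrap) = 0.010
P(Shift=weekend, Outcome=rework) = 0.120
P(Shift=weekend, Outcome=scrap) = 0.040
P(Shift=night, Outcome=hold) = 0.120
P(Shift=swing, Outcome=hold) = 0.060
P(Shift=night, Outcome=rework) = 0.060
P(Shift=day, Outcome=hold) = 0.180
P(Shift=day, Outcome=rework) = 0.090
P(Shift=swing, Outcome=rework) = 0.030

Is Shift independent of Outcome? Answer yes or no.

yes

Every cell satisfies P(Shift,Outcome) = P(Shift)·P(Outcome). For instance P(Shift=day) = 0.300, P(Outcome=scrap) = 0.100, and 0.300×0.100 = 0.030 matches the joint entry. So Shift and Outcome are independent.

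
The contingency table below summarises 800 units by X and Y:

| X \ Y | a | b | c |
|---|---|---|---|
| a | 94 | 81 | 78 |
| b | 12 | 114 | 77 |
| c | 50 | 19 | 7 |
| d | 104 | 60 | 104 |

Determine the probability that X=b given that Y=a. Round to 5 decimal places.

Total with Y=a: 94 + 12 + 50 + 104 = 260.
P(X=b | Y=a) = 12/260 = 0.04615.

0.04615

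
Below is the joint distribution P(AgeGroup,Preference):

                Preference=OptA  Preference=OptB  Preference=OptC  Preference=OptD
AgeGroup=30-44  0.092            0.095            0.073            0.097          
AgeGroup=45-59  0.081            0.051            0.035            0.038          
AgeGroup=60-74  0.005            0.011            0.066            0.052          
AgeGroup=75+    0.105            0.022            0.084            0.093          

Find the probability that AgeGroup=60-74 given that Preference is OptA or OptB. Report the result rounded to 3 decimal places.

P(Preference=OptA) = 0.092 + 0.081 + 0.005 + 0.105 = 0.283.
P(Preference=OptB) = 0.095 + 0.051 + 0.011 + 0.022 = 0.179.
P(Preference ∈ {OptA, OptB}) = 0.283 + 0.179 = 0.462; P(AgeGroup=60-74, Preference ∈ {OptA, OptB}) = 0.005 + 0.011 = 0.016.
P(AgeGroup=60-74 | Preference ∈ {OptA, OptB}) = 0.016/0.462 = 0.035.

0.035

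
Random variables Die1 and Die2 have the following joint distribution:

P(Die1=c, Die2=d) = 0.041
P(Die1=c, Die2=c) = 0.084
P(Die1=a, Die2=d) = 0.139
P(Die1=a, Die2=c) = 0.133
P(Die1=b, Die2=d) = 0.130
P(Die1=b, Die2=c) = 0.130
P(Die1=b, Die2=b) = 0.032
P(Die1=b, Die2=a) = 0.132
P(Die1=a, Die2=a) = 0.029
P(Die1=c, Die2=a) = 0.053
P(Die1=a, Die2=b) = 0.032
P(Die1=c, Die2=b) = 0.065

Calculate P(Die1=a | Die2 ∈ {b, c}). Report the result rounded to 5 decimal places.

P(Die2=b) = 0.032 + 0.032 + 0.065 = 0.129.
P(Die2=c) = 0.133 + 0.130 + 0.084 = 0.347.
P(Die2 ∈ {b, c}) = 0.129 + 0.347 = 0.476; P(Die1=a, Die2 ∈ {b, c}) = 0.032 + 0.133 = 0.165.
P(Die1=a | Die2 ∈ {b, c}) = 0.165/0.476 = 0.34664.

0.34664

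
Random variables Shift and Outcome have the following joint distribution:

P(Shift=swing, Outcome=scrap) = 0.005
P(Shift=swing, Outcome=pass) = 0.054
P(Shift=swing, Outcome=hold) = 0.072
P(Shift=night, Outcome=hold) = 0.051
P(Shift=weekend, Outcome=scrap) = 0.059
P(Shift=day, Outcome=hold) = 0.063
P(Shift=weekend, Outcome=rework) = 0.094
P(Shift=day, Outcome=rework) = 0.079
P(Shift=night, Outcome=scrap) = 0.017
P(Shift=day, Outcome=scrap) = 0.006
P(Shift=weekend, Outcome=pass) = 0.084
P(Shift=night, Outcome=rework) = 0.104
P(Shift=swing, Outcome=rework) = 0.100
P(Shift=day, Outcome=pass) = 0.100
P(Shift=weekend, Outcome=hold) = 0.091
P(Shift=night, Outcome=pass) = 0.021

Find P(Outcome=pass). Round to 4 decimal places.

P(Outcome=pass) = 0.100 + 0.054 + 0.021 + 0.084 = 0.259.

0.2590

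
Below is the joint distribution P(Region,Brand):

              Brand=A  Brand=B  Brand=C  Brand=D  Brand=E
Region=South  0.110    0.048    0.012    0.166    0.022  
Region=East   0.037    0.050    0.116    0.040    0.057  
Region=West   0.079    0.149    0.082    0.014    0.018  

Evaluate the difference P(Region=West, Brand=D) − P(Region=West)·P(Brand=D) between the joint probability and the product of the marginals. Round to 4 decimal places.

-0.0612

P(Region=West) = 0.079 + 0.149 + 0.082 + 0.014 + 0.018 = 0.342.
P(Brand=D) = 0.166 + 0.040 + 0.014 = 0.220.
P(Region=West, Brand=D) − P(Region=West)P(Brand=D) = 0.014 − 0.342×0.220 = -0.0612.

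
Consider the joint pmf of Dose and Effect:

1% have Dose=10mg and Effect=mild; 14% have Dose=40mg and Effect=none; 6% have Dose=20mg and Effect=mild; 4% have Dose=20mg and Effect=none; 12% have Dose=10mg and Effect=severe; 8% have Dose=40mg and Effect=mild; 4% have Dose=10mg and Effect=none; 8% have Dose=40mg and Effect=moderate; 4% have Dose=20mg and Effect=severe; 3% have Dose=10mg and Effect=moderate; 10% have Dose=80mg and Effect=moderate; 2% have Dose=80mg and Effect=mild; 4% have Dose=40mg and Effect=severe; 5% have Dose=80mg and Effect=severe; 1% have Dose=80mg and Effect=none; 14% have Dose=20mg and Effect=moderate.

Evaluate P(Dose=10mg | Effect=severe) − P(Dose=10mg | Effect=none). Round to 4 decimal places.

P(Effect=severe) = 0.12 + 0.04 + 0.04 + 0.05 = 0.25; P(Dose=10mg | Effect=severe) = 0.12/0.25 = 0.48000.
P(Effect=none) = 0.04 + 0.04 + 0.14 + 0.01 = 0.23; P(Dose=10mg | Effect=none) = 0.04/0.23 = 0.17391.
Difference = 0.3061.

0.3061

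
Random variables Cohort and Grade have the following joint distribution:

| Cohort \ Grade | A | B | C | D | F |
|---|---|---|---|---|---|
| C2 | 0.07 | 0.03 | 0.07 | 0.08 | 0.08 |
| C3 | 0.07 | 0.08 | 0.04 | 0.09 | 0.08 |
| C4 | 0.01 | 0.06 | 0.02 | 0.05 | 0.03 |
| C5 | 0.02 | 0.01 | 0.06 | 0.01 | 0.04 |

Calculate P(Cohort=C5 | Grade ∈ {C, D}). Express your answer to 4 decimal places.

0.1667

P(Grade=C) = 0.07 + 0.04 + 0.02 + 0.06 = 0.19.
P(Grade=D) = 0.08 + 0.09 + 0.05 + 0.01 = 0.23.
P(Grade ∈ {C, D}) = 0.19 + 0.23 = 0.42; P(Cohort=C5, Grade ∈ {C, D}) = 0.06 + 0.01 = 0.07.
P(Cohort=C5 | Grade ∈ {C, D}) = 0.07/0.42 = 0.1667.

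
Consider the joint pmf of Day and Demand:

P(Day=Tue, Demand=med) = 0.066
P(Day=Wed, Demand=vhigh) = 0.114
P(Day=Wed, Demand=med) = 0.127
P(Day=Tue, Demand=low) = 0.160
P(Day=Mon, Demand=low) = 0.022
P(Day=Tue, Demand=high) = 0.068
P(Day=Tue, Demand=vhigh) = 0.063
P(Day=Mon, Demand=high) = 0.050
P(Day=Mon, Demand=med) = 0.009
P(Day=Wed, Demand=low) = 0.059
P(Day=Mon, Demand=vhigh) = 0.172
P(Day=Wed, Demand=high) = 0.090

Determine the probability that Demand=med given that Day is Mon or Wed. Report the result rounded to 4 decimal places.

P(Day=Mon) = 0.022 + 0.009 + 0.050 + 0.172 = 0.253.
P(Day=Wed) = 0.059 + 0.127 + 0.090 + 0.114 = 0.390.
P(Day ∈ {Mon, Wed}) = 0.253 + 0.390 = 0.643; P(Demand=med, Day ∈ {Mon, Wed}) = 0.009 + 0.127 = 0.136.
P(Demand=med | Day ∈ {Mon, Wed}) = 0.136/0.643 = 0.2115.

0.2115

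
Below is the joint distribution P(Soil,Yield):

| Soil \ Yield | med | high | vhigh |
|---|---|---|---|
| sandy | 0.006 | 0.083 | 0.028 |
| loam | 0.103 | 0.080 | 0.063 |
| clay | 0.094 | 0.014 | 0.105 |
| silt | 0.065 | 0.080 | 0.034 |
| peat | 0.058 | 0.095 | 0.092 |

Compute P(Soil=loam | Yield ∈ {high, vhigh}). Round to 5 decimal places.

0.21217

P(Yield=high) = 0.083 + 0.080 + 0.014 + 0.080 + 0.095 = 0.352.
P(Yield=vhigh) = 0.028 + 0.063 + 0.105 + 0.034 + 0.092 = 0.322.
P(Yield ∈ {high, vhigh}) = 0.352 + 0.322 = 0.674; P(Soil=loam, Yield ∈ {high, vhigh}) = 0.080 + 0.063 = 0.143.
P(Soil=loam | Yield ∈ {high, vhigh}) = 0.143/0.674 = 0.21217.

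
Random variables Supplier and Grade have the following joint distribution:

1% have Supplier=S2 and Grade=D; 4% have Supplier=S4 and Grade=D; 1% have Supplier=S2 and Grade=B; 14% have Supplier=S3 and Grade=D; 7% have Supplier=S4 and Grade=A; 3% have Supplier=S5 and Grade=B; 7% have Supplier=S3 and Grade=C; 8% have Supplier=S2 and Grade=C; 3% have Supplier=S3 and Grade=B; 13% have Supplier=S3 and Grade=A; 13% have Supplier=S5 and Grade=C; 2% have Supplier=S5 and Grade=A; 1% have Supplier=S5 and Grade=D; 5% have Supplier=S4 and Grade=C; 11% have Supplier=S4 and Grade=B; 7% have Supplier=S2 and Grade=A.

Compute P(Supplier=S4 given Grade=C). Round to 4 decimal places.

0.1515

P(Grade=C) = 0.08 + 0.07 + 0.05 + 0.13 = 0.33.
P(Supplier=S4 | Grade=C) = 0.05/0.33 = 0.1515.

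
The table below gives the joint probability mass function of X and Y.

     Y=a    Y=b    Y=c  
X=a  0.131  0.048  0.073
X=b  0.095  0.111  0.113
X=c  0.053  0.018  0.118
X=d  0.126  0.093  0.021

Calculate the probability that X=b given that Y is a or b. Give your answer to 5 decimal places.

0.30519

P(Y=a) = 0.131 + 0.095 + 0.053 + 0.126 = 0.405.
P(Y=b) = 0.048 + 0.111 + 0.018 + 0.093 = 0.270.
P(Y ∈ {a, b}) = 0.405 + 0.270 = 0.675; P(X=b, Y ∈ {a, b}) = 0.095 + 0.111 = 0.206.
P(X=b | Y ∈ {a, b}) = 0.206/0.675 = 0.30519.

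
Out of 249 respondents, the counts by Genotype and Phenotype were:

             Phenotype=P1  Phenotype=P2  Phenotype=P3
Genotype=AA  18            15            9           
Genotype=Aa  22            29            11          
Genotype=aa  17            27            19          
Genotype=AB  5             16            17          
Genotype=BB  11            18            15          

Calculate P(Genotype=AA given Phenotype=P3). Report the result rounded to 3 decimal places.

0.127

Total with Phenotype=P3: 9 + 11 + 19 + 17 + 15 = 71.
P(Genotype=AA | Phenotype=P3) = 9/71 = 0.127.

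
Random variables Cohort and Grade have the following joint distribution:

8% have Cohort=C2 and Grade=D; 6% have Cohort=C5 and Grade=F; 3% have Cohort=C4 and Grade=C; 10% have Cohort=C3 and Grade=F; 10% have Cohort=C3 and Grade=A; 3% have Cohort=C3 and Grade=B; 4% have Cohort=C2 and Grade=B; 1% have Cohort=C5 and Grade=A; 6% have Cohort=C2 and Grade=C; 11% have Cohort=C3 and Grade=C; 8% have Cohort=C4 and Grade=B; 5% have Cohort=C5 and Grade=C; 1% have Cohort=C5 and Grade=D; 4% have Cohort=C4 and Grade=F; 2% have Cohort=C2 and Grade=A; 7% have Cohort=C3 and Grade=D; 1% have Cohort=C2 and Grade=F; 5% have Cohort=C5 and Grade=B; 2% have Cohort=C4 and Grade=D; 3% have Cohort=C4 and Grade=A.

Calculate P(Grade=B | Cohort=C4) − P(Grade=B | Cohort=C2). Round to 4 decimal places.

P(Cohort=C4) = 0.03 + 0.08 + 0.03 + 0.02 + 0.04 = 0.20; P(Grade=B | Cohort=C4) = 0.08/0.20 = 0.40000.
P(Cohort=C2) = 0.02 + 0.04 + 0.06 + 0.08 + 0.01 = 0.21; P(Grade=B | Cohort=C2) = 0.04/0.21 = 0.19048.
Difference = 0.2095.

0.2095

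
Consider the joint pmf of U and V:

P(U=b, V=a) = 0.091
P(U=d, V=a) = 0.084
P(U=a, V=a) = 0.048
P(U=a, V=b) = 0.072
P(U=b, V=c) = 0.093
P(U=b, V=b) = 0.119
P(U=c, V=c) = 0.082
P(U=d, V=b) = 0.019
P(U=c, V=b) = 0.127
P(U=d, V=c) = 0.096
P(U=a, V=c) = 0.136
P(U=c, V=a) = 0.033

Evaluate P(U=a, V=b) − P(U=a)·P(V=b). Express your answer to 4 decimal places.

P(U=a) = 0.048 + 0.072 + 0.136 = 0.256.
P(V=b) = 0.072 + 0.119 + 0.127 + 0.019 = 0.337.
P(U=a, V=b) − P(U=a)P(V=b) = 0.072 − 0.256×0.337 = -0.0143.

-0.0143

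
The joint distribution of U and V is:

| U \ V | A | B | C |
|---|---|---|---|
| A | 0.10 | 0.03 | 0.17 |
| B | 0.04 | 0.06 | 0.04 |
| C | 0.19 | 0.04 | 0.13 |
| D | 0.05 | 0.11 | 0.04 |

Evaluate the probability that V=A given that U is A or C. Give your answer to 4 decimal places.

P(U=A) = 0.10 + 0.03 + 0.17 = 0.30.
P(U=C) = 0.19 + 0.04 + 0.13 = 0.36.
P(U ∈ {A, C}) = 0.30 + 0.36 = 0.66; P(V=A, U ∈ {A, C}) = 0.10 + 0.19 = 0.29.
P(V=A | U ∈ {A, C}) = 0.29/0.66 = 0.4394.

0.4394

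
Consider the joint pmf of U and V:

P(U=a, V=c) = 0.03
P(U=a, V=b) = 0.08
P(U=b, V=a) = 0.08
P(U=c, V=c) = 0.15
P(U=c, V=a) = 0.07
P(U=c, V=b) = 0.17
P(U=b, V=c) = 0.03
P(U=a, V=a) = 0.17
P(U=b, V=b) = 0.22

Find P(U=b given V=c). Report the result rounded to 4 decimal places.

P(V=c) = 0.03 + 0.03 + 0.15 = 0.21.
P(U=b | V=c) = 0.03/0.21 = 0.1429.

0.1429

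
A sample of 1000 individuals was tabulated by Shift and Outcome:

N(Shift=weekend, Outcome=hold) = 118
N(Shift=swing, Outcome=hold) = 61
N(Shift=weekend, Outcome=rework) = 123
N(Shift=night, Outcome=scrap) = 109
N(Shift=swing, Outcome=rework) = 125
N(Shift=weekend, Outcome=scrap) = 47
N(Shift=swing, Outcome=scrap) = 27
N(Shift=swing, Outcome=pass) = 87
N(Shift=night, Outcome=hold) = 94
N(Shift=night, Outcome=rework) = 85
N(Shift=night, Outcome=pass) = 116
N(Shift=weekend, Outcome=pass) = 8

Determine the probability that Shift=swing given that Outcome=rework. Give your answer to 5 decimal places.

0.37538

Total with Outcome=rework: 125 + 85 + 123 = 333.
P(Shift=swing | Outcome=rework) = 125/333 = 0.37538.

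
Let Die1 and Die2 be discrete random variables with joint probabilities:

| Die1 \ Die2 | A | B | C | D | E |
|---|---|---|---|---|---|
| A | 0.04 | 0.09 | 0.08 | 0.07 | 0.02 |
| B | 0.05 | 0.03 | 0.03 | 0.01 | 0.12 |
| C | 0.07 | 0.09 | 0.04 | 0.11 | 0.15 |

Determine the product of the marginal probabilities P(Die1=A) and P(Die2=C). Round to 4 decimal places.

0.0450

P(Die1=A) = 0.04 + 0.09 + 0.08 + 0.07 + 0.02 = 0.30.
P(Die2=C) = 0.08 + 0.03 + 0.04 = 0.15.
Product: 0.30 × 0.15 = 0.0450.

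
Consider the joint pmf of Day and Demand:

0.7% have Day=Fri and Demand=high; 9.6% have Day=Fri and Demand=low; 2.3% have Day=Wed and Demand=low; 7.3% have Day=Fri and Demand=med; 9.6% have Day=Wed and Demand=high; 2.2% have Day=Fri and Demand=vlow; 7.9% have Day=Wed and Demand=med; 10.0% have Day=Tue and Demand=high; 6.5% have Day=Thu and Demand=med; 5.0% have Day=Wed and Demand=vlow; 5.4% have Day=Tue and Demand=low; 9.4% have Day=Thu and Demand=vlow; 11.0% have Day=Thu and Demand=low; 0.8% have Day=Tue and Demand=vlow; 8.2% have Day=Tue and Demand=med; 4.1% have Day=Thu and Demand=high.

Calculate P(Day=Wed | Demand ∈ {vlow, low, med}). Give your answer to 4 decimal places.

0.2011

P(Demand=vlow) = 0.008 + 0.050 + 0.094 + 0.022 = 0.174.
P(Demand=low) = 0.054 + 0.023 + 0.110 + 0.096 = 0.283.
P(Demand=med) = 0.082 + 0.079 + 0.065 + 0.073 = 0.299.
P(Demand ∈ {vlow, low, med}) = 0.174 + 0.283 + 0.299 = 0.756; P(Day=Wed, Demand ∈ {vlow, low, med}) = 0.050 + 0.023 + 0.079 = 0.152.
P(Day=Wed | Demand ∈ {vlow, low, med}) = 0.152/0.756 = 0.2011.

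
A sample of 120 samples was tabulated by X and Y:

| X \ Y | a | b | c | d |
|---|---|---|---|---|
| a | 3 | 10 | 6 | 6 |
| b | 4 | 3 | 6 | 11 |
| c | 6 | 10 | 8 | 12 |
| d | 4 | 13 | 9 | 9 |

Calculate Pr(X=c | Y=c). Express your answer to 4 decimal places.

0.2759

Total with Y=c: 6 + 6 + 8 + 9 = 29.
P(X=c | Y=c) = 8/29 = 0.2759.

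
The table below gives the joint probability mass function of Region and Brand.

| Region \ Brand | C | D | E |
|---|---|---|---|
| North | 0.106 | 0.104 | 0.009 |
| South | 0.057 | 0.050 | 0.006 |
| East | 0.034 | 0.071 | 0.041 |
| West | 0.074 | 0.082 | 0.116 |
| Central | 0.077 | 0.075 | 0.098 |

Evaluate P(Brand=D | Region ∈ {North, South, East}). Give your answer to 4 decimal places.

0.4707

P(Region=North) = 0.106 + 0.104 + 0.009 = 0.219.
P(Region=South) = 0.057 + 0.050 + 0.006 = 0.113.
P(Region=East) = 0.034 + 0.071 + 0.041 = 0.146.
P(Region ∈ {North, South, East}) = 0.219 + 0.113 + 0.146 = 0.478; P(Brand=D, Region ∈ {North, South, East}) = 0.104 + 0.050 + 0.071 = 0.225.
P(Brand=D | Region ∈ {North, South, East}) = 0.225/0.478 = 0.4707.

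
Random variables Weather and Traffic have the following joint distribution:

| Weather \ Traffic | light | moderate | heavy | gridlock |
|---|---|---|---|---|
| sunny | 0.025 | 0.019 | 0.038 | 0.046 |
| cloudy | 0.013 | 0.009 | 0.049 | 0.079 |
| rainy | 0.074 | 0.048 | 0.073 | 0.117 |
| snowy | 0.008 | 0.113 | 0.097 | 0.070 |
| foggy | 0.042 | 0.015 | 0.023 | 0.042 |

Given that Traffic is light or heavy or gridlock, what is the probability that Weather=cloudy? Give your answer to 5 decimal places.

P(Traffic=light) = 0.025 + 0.013 + 0.074 + 0.008 + 0.042 = 0.162.
P(Traffic=heavy) = 0.038 + 0.049 + 0.073 + 0.097 + 0.023 = 0.280.
P(Traffic=gridlock) = 0.046 + 0.079 + 0.117 + 0.070 + 0.042 = 0.354.
P(Traffic ∈ {light, heavy, gridlock}) = 0.162 + 0.280 + 0.354 = 0.796; P(Weather=cloudy, Traffic ∈ {light, heavy, gridlock}) = 0.013 + 0.049 + 0.079 = 0.141.
P(Weather=cloudy | Traffic ∈ {light, heavy, gridlock}) = 0.141/0.796 = 0.17714.

0.17714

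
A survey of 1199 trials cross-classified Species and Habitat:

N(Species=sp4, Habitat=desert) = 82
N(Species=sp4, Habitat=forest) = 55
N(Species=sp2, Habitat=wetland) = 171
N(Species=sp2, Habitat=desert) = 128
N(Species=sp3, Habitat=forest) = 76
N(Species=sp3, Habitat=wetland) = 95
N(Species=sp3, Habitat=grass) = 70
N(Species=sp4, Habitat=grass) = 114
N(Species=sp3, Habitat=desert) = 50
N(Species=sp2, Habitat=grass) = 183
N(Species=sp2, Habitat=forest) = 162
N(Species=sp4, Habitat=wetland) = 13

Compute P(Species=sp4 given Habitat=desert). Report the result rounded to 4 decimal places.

0.3154

Total with Habitat=desert: 128 + 50 + 82 = 260.
P(Species=sp4 | Habitat=desert) = 82/260 = 0.3154.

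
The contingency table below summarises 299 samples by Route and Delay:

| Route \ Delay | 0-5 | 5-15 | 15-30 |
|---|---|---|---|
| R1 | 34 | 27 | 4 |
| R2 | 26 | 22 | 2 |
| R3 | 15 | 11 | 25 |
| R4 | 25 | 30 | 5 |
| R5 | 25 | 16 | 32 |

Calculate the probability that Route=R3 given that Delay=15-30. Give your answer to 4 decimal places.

Total with Delay=15-30: 4 + 2 + 25 + 5 + 32 = 68.
P(Route=R3 | Delay=15-30) = 25/68 = 0.3676.

0.3676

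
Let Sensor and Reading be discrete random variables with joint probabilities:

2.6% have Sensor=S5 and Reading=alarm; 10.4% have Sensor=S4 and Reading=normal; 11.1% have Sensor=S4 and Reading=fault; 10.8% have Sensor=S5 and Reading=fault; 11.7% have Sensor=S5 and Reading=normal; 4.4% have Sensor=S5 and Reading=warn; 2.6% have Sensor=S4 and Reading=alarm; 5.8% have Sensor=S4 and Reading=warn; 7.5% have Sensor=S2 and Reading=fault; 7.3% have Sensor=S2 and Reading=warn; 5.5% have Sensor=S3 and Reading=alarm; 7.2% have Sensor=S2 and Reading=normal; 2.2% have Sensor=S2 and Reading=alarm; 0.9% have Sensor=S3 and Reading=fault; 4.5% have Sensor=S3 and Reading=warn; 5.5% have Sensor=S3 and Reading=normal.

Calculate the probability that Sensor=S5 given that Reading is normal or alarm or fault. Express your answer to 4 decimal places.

0.3218

P(Reading=normal) = 0.072 + 0.055 + 0.104 + 0.117 = 0.348.
P(Reading=alarm) = 0.022 + 0.055 + 0.026 + 0.026 = 0.129.
P(Reading=fault) = 0.075 + 0.009 + 0.111 + 0.108 = 0.303.
P(Reading ∈ {normal, alarm, fault}) = 0.348 + 0.129 + 0.303 = 0.780; P(Sensor=S5, Reading ∈ {normal, alarm, fault}) = 0.117 + 0.026 + 0.108 = 0.251.
P(Sensor=S5 | Reading ∈ {normal, alarm, fault}) = 0.251/0.780 = 0.3218.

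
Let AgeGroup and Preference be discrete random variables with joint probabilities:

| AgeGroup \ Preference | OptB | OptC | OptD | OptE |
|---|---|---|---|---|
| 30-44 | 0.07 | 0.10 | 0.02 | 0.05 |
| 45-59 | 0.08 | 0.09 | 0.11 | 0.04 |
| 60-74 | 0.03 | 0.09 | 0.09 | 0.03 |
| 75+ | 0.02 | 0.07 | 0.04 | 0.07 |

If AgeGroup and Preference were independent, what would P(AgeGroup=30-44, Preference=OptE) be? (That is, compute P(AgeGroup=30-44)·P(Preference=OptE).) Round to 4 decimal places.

0.0456

P(AgeGroup=30-44) = 0.07 + 0.10 + 0.02 + 0.05 = 0.24.
P(Preference=OptE) = 0.05 + 0.04 + 0.03 + 0.07 = 0.19.
Product: 0.24 × 0.19 = 0.0456.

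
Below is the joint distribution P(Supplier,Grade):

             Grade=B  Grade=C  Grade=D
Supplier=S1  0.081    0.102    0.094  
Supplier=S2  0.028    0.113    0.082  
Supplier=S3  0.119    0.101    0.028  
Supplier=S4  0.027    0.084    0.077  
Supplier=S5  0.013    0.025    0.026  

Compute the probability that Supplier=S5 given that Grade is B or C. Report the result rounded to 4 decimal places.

P(Grade=B) = 0.081 + 0.028 + 0.119 + 0.027 + 0.013 = 0.268.
P(Grade=C) = 0.102 + 0.113 + 0.101 + 0.084 + 0.025 = 0.425.
P(Grade ∈ {B, C}) = 0.268 + 0.425 = 0.693; P(Supplier=S5, Grade ∈ {B, C}) = 0.013 + 0.025 = 0.038.
P(Supplier=S5 | Grade ∈ {B, C}) = 0.038/0.693 = 0.0548.

0.0548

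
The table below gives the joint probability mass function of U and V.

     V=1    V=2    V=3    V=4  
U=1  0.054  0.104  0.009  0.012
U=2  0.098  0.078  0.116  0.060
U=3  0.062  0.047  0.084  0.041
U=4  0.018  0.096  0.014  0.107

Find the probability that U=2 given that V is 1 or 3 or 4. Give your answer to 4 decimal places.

P(V=1) = 0.054 + 0.098 + 0.062 + 0.018 = 0.232.
P(V=3) = 0.009 + 0.116 + 0.084 + 0.014 = 0.223.
P(V=4) = 0.012 + 0.060 + 0.041 + 0.107 = 0.220.
P(V ∈ {1, 3, 4}) = 0.232 + 0.223 + 0.220 = 0.675; P(U=2, V ∈ {1, 3, 4}) = 0.098 + 0.116 + 0.060 = 0.274.
P(U=2 | V ∈ {1, 3, 4}) = 0.274/0.675 = 0.4059.

0.4059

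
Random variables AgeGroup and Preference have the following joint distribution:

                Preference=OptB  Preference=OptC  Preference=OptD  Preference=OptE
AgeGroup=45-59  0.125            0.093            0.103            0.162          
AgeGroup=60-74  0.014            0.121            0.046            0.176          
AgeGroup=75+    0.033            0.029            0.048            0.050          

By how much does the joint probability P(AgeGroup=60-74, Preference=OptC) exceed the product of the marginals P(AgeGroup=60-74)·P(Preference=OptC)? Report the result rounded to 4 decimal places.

0.0342

P(AgeGroup=60-74) = 0.014 + 0.121 + 0.046 + 0.176 = 0.357.
P(Preference=OptC) = 0.093 + 0.121 + 0.029 = 0.243.
P(AgeGroup=60-74, Preference=OptC) − P(AgeGroup=60-74)P(Preference=OptC) = 0.121 − 0.357×0.243 = 0.0342.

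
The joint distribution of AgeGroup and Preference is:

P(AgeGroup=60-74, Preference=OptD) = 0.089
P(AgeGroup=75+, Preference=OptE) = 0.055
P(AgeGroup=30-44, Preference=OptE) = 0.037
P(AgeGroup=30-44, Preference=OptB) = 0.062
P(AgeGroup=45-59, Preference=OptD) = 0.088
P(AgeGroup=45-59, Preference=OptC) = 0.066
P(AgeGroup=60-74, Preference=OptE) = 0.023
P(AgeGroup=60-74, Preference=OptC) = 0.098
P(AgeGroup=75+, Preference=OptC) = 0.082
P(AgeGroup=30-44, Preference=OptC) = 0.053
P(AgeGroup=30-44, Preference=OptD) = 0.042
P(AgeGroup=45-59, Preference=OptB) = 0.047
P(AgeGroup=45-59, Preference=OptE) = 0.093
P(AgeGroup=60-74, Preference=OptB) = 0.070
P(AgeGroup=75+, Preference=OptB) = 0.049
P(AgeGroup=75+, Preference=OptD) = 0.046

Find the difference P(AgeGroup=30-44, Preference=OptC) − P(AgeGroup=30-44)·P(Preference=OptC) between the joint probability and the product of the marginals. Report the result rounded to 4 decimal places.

-0.0050

P(AgeGroup=30-44) = 0.062 + 0.053 + 0.042 + 0.037 = 0.194.
P(Preference=OptC) = 0.053 + 0.066 + 0.098 + 0.082 = 0.299.
P(AgeGroup=30-44, Preference=OptC) − P(AgeGroup=30-44)P(Preference=OptC) = 0.053 − 0.194×0.299 = -0.0050.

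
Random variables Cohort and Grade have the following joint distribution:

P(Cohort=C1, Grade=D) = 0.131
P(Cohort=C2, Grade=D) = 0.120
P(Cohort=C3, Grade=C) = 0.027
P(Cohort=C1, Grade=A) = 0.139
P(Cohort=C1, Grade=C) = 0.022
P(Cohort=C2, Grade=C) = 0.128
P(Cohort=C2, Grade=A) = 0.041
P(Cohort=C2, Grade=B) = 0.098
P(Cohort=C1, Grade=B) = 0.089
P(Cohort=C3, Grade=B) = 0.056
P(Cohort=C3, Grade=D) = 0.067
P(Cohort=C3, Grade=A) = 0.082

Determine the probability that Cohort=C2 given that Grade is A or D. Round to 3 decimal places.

P(Grade=A) = 0.139 + 0.041 + 0.082 = 0.262.
P(Grade=D) = 0.131 + 0.120 + 0.067 = 0.318.
P(Grade ∈ {A, D}) = 0.262 + 0.318 = 0.580; P(Cohort=C2, Grade ∈ {A, D}) = 0.041 + 0.120 = 0.161.
P(Cohort=C2 | Grade ∈ {A, D}) = 0.161/0.580 = 0.278.

0.278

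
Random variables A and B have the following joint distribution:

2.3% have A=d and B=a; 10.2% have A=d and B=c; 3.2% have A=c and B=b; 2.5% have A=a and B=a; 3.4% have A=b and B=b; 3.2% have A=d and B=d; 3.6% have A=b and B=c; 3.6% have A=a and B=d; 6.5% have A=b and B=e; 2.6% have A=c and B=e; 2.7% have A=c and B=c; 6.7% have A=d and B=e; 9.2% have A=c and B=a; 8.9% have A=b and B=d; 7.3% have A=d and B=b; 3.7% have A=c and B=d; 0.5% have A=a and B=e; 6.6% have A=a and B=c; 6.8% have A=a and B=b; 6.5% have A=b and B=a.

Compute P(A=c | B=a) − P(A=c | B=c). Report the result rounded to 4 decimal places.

0.3319

P(B=a) = 0.025 + 0.065 + 0.092 + 0.023 = 0.205; P(A=c | B=a) = 0.092/0.205 = 0.44878.
P(B=c) = 0.066 + 0.036 + 0.027 + 0.102 = 0.231; P(A=c | B=c) = 0.027/0.231 = 0.11688.
Difference = 0.3319.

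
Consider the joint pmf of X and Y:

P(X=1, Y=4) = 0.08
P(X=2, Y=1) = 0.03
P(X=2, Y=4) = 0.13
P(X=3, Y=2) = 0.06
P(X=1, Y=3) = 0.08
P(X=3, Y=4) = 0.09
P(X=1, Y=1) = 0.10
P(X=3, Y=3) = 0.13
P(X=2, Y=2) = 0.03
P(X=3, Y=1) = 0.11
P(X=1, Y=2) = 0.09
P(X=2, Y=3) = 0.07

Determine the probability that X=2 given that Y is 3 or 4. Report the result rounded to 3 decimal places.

0.345

P(Y=3) = 0.08 + 0.07 + 0.13 = 0.28.
P(Y=4) = 0.08 + 0.13 + 0.09 = 0.30.
P(Y ∈ {3, 4}) = 0.28 + 0.30 = 0.58; P(X=2, Y ∈ {3, 4}) = 0.07 + 0.13 = 0.20.
P(X=2 | Y ∈ {3, 4}) = 0.20/0.58 = 0.345.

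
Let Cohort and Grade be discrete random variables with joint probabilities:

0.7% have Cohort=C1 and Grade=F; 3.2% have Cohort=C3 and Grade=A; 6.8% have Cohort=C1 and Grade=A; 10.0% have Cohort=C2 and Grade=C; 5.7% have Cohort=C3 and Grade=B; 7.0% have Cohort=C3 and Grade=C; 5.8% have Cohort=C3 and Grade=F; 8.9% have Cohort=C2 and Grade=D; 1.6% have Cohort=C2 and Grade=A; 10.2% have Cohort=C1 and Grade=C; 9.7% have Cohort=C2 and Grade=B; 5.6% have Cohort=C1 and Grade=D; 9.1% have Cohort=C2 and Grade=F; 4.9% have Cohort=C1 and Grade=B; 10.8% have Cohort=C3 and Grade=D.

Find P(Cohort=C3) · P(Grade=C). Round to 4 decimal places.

P(Cohort=C3) = 0.032 + 0.057 + 0.070 + 0.108 + 0.058 = 0.325.
P(Grade=C) = 0.102 + 0.100 + 0.070 = 0.272.
Product: 0.325 × 0.272 = 0.0884.

0.0884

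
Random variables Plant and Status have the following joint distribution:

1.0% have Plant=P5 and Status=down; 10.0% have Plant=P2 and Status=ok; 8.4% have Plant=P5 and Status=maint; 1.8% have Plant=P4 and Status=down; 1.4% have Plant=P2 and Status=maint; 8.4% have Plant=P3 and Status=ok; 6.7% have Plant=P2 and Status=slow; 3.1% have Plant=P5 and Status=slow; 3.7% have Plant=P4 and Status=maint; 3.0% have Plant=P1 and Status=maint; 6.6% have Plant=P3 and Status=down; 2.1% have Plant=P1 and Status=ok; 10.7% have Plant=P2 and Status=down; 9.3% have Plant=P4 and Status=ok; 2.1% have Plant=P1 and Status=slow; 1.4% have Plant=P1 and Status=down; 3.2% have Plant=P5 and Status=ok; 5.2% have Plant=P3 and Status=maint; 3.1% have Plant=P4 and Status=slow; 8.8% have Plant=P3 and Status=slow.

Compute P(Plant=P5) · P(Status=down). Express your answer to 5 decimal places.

P(Plant=P5) = 0.032 + 0.031 + 0.010 + 0.084 = 0.157.
P(Status=down) = 0.014 + 0.107 + 0.066 + 0.018 + 0.010 = 0.215.
Product: 0.157 × 0.215 = 0.03376.

0.03376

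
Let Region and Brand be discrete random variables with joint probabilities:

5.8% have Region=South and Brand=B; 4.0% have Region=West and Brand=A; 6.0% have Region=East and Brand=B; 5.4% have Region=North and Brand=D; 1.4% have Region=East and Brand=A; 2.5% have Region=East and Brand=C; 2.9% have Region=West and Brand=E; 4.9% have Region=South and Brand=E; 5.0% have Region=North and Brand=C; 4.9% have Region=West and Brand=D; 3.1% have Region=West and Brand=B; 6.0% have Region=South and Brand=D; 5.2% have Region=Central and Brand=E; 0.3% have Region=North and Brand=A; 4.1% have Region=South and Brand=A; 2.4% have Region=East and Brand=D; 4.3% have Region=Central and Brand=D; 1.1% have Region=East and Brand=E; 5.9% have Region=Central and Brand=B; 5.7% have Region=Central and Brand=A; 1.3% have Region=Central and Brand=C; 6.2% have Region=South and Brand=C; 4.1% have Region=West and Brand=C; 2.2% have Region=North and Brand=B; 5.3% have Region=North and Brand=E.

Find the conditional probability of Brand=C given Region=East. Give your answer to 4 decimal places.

P(Region=East) = 0.014 + 0.060 + 0.025 + 0.024 + 0.011 = 0.134.
P(Brand=C | Region=East) = 0.025/0.134 = 0.1866.

0.1866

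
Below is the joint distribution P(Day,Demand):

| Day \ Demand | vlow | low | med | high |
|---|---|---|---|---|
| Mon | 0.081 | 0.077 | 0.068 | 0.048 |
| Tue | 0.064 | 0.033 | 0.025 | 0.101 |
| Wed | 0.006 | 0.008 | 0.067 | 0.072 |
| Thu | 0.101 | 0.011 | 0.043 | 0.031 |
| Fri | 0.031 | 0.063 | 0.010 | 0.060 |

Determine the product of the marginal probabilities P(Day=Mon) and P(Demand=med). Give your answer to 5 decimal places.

0.05836

P(Day=Mon) = 0.081 + 0.077 + 0.068 + 0.048 = 0.274.
P(Demand=med) = 0.068 + 0.025 + 0.067 + 0.043 + 0.010 = 0.213.
Product: 0.274 × 0.213 = 0.05836.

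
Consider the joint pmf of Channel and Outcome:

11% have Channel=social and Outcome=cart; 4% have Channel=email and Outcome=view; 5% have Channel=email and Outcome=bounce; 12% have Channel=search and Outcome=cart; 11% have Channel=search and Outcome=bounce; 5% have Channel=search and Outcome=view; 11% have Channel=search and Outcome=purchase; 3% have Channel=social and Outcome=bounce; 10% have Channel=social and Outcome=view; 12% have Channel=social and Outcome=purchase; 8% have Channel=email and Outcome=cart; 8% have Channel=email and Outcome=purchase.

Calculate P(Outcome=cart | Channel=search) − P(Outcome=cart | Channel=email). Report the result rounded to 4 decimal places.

P(Channel=search) = 0.11 + 0.05 + 0.12 + 0.11 = 0.39; P(Outcome=cart | Channel=search) = 0.12/0.39 = 0.30769.
P(Channel=email) = 0.05 + 0.04 + 0.08 + 0.08 = 0.25; P(Outcome=cart | Channel=email) = 0.08/0.25 = 0.32000.
Difference = -0.0123.

-0.0123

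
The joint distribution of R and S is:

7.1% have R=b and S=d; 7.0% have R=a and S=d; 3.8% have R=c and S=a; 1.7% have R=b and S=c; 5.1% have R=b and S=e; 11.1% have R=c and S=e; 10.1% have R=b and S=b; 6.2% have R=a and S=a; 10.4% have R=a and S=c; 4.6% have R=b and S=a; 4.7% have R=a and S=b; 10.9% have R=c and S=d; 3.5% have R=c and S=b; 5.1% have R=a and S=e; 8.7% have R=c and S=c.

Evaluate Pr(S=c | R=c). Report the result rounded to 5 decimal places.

P(R=c) = 0.038 + 0.035 + 0.087 + 0.109 + 0.111 = 0.380.
P(S=c | R=c) = 0.087/0.380 = 0.22895.

0.22895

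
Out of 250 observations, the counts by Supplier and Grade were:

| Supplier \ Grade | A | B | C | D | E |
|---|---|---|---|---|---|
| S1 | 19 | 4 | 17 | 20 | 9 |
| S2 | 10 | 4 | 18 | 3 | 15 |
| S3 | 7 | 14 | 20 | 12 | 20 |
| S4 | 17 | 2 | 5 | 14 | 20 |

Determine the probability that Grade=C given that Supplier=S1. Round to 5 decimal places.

0.24638

Total with Supplier=S1: 19 + 4 + 17 + 20 + 9 = 69.
P(Grade=C | Supplier=S1) = 17/69 = 0.24638.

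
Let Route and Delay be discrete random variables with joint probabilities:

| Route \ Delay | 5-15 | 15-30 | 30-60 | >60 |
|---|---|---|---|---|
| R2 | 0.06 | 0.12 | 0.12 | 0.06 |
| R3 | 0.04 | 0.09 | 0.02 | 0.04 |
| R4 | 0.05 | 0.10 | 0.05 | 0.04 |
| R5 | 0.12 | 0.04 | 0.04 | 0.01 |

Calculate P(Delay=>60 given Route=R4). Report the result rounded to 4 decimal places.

0.1667

P(Route=R4) = 0.05 + 0.10 + 0.05 + 0.04 = 0.24.
P(Delay=>60 | Route=R4) = 0.04/0.24 = 0.1667.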